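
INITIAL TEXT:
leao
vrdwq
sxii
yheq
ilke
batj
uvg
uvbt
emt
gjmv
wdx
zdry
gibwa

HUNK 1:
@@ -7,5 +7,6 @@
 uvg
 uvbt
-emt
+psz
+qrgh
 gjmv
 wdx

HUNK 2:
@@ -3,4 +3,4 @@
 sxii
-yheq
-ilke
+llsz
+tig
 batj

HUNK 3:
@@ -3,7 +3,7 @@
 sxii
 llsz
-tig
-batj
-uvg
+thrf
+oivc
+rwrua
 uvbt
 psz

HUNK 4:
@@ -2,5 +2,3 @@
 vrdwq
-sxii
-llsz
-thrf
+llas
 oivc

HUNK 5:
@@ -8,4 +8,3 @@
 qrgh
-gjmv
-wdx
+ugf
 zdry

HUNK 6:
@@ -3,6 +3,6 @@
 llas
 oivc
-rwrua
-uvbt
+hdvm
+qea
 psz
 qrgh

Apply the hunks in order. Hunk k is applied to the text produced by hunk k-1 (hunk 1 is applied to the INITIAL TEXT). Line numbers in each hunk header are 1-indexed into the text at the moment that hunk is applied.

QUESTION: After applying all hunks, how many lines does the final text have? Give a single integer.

Answer: 11

Derivation:
Hunk 1: at line 7 remove [emt] add [psz,qrgh] -> 14 lines: leao vrdwq sxii yheq ilke batj uvg uvbt psz qrgh gjmv wdx zdry gibwa
Hunk 2: at line 3 remove [yheq,ilke] add [llsz,tig] -> 14 lines: leao vrdwq sxii llsz tig batj uvg uvbt psz qrgh gjmv wdx zdry gibwa
Hunk 3: at line 3 remove [tig,batj,uvg] add [thrf,oivc,rwrua] -> 14 lines: leao vrdwq sxii llsz thrf oivc rwrua uvbt psz qrgh gjmv wdx zdry gibwa
Hunk 4: at line 2 remove [sxii,llsz,thrf] add [llas] -> 12 lines: leao vrdwq llas oivc rwrua uvbt psz qrgh gjmv wdx zdry gibwa
Hunk 5: at line 8 remove [gjmv,wdx] add [ugf] -> 11 lines: leao vrdwq llas oivc rwrua uvbt psz qrgh ugf zdry gibwa
Hunk 6: at line 3 remove [rwrua,uvbt] add [hdvm,qea] -> 11 lines: leao vrdwq llas oivc hdvm qea psz qrgh ugf zdry gibwa
Final line count: 11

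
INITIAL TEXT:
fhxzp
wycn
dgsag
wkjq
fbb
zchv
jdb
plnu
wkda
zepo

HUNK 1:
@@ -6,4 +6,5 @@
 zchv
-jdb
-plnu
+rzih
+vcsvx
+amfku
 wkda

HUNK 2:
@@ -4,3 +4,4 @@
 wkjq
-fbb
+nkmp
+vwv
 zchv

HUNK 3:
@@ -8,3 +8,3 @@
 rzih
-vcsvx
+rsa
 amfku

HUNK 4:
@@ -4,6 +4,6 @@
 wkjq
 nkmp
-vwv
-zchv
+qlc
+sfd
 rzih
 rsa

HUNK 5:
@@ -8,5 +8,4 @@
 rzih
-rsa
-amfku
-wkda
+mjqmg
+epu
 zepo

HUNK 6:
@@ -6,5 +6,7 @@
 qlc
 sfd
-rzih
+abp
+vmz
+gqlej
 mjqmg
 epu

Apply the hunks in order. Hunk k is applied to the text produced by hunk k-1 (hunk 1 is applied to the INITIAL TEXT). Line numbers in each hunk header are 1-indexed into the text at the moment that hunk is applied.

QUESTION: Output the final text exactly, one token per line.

Answer: fhxzp
wycn
dgsag
wkjq
nkmp
qlc
sfd
abp
vmz
gqlej
mjqmg
epu
zepo

Derivation:
Hunk 1: at line 6 remove [jdb,plnu] add [rzih,vcsvx,amfku] -> 11 lines: fhxzp wycn dgsag wkjq fbb zchv rzih vcsvx amfku wkda zepo
Hunk 2: at line 4 remove [fbb] add [nkmp,vwv] -> 12 lines: fhxzp wycn dgsag wkjq nkmp vwv zchv rzih vcsvx amfku wkda zepo
Hunk 3: at line 8 remove [vcsvx] add [rsa] -> 12 lines: fhxzp wycn dgsag wkjq nkmp vwv zchv rzih rsa amfku wkda zepo
Hunk 4: at line 4 remove [vwv,zchv] add [qlc,sfd] -> 12 lines: fhxzp wycn dgsag wkjq nkmp qlc sfd rzih rsa amfku wkda zepo
Hunk 5: at line 8 remove [rsa,amfku,wkda] add [mjqmg,epu] -> 11 lines: fhxzp wycn dgsag wkjq nkmp qlc sfd rzih mjqmg epu zepo
Hunk 6: at line 6 remove [rzih] add [abp,vmz,gqlej] -> 13 lines: fhxzp wycn dgsag wkjq nkmp qlc sfd abp vmz gqlej mjqmg epu zepo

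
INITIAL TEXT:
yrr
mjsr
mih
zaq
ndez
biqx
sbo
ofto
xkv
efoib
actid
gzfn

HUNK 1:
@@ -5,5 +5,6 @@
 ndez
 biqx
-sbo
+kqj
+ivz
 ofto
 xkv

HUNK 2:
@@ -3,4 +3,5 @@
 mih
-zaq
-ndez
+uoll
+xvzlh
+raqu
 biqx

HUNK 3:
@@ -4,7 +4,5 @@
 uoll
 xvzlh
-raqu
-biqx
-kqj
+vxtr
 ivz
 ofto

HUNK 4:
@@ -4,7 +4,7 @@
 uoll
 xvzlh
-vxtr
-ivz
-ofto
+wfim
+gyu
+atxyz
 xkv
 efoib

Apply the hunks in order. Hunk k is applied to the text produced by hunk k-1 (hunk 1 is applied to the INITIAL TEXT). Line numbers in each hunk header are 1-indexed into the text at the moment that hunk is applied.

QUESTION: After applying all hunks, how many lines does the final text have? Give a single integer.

Answer: 12

Derivation:
Hunk 1: at line 5 remove [sbo] add [kqj,ivz] -> 13 lines: yrr mjsr mih zaq ndez biqx kqj ivz ofto xkv efoib actid gzfn
Hunk 2: at line 3 remove [zaq,ndez] add [uoll,xvzlh,raqu] -> 14 lines: yrr mjsr mih uoll xvzlh raqu biqx kqj ivz ofto xkv efoib actid gzfn
Hunk 3: at line 4 remove [raqu,biqx,kqj] add [vxtr] -> 12 lines: yrr mjsr mih uoll xvzlh vxtr ivz ofto xkv efoib actid gzfn
Hunk 4: at line 4 remove [vxtr,ivz,ofto] add [wfim,gyu,atxyz] -> 12 lines: yrr mjsr mih uoll xvzlh wfim gyu atxyz xkv efoib actid gzfn
Final line count: 12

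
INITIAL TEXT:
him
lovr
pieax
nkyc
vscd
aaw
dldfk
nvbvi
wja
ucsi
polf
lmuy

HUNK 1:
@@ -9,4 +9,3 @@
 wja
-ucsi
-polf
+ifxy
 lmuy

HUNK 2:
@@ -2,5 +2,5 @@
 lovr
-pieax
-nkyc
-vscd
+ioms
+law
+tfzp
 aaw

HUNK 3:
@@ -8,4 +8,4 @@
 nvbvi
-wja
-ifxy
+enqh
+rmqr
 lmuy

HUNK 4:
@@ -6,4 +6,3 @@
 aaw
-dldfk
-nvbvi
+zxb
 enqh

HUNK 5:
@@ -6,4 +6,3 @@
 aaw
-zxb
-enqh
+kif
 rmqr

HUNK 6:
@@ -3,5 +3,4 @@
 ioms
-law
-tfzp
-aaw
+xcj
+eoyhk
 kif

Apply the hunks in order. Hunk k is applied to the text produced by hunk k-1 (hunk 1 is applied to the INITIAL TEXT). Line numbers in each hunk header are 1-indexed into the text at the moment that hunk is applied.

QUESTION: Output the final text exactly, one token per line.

Answer: him
lovr
ioms
xcj
eoyhk
kif
rmqr
lmuy

Derivation:
Hunk 1: at line 9 remove [ucsi,polf] add [ifxy] -> 11 lines: him lovr pieax nkyc vscd aaw dldfk nvbvi wja ifxy lmuy
Hunk 2: at line 2 remove [pieax,nkyc,vscd] add [ioms,law,tfzp] -> 11 lines: him lovr ioms law tfzp aaw dldfk nvbvi wja ifxy lmuy
Hunk 3: at line 8 remove [wja,ifxy] add [enqh,rmqr] -> 11 lines: him lovr ioms law tfzp aaw dldfk nvbvi enqh rmqr lmuy
Hunk 4: at line 6 remove [dldfk,nvbvi] add [zxb] -> 10 lines: him lovr ioms law tfzp aaw zxb enqh rmqr lmuy
Hunk 5: at line 6 remove [zxb,enqh] add [kif] -> 9 lines: him lovr ioms law tfzp aaw kif rmqr lmuy
Hunk 6: at line 3 remove [law,tfzp,aaw] add [xcj,eoyhk] -> 8 lines: him lovr ioms xcj eoyhk kif rmqr lmuy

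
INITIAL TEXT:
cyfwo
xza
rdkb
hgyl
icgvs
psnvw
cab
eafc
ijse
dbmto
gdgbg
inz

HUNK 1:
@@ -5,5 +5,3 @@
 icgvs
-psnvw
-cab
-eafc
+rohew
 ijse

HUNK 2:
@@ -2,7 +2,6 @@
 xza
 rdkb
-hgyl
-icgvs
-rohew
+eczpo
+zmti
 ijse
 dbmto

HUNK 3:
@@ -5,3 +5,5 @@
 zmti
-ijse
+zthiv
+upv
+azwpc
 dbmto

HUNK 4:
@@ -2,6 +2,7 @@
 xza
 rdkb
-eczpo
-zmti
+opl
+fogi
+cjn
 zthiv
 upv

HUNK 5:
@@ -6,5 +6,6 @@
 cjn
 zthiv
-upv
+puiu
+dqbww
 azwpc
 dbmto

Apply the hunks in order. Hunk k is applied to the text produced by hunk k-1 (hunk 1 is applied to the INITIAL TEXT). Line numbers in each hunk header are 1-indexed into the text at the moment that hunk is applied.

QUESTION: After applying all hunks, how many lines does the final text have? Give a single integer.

Answer: 13

Derivation:
Hunk 1: at line 5 remove [psnvw,cab,eafc] add [rohew] -> 10 lines: cyfwo xza rdkb hgyl icgvs rohew ijse dbmto gdgbg inz
Hunk 2: at line 2 remove [hgyl,icgvs,rohew] add [eczpo,zmti] -> 9 lines: cyfwo xza rdkb eczpo zmti ijse dbmto gdgbg inz
Hunk 3: at line 5 remove [ijse] add [zthiv,upv,azwpc] -> 11 lines: cyfwo xza rdkb eczpo zmti zthiv upv azwpc dbmto gdgbg inz
Hunk 4: at line 2 remove [eczpo,zmti] add [opl,fogi,cjn] -> 12 lines: cyfwo xza rdkb opl fogi cjn zthiv upv azwpc dbmto gdgbg inz
Hunk 5: at line 6 remove [upv] add [puiu,dqbww] -> 13 lines: cyfwo xza rdkb opl fogi cjn zthiv puiu dqbww azwpc dbmto gdgbg inz
Final line count: 13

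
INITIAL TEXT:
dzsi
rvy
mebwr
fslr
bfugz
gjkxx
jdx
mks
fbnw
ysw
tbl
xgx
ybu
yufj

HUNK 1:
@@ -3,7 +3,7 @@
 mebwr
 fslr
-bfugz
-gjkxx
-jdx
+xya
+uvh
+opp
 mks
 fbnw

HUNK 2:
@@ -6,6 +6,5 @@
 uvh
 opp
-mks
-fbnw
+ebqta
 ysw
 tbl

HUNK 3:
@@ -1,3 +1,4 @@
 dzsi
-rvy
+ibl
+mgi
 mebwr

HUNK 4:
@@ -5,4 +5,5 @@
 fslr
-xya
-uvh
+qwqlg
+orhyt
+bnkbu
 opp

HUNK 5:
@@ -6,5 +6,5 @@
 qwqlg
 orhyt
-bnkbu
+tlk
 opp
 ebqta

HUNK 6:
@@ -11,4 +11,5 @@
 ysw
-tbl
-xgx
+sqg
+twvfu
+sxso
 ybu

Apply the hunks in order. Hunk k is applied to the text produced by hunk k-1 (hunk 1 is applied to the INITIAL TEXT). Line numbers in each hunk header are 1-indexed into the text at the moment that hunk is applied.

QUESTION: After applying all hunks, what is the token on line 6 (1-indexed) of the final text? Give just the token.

Hunk 1: at line 3 remove [bfugz,gjkxx,jdx] add [xya,uvh,opp] -> 14 lines: dzsi rvy mebwr fslr xya uvh opp mks fbnw ysw tbl xgx ybu yufj
Hunk 2: at line 6 remove [mks,fbnw] add [ebqta] -> 13 lines: dzsi rvy mebwr fslr xya uvh opp ebqta ysw tbl xgx ybu yufj
Hunk 3: at line 1 remove [rvy] add [ibl,mgi] -> 14 lines: dzsi ibl mgi mebwr fslr xya uvh opp ebqta ysw tbl xgx ybu yufj
Hunk 4: at line 5 remove [xya,uvh] add [qwqlg,orhyt,bnkbu] -> 15 lines: dzsi ibl mgi mebwr fslr qwqlg orhyt bnkbu opp ebqta ysw tbl xgx ybu yufj
Hunk 5: at line 6 remove [bnkbu] add [tlk] -> 15 lines: dzsi ibl mgi mebwr fslr qwqlg orhyt tlk opp ebqta ysw tbl xgx ybu yufj
Hunk 6: at line 11 remove [tbl,xgx] add [sqg,twvfu,sxso] -> 16 lines: dzsi ibl mgi mebwr fslr qwqlg orhyt tlk opp ebqta ysw sqg twvfu sxso ybu yufj
Final line 6: qwqlg

Answer: qwqlg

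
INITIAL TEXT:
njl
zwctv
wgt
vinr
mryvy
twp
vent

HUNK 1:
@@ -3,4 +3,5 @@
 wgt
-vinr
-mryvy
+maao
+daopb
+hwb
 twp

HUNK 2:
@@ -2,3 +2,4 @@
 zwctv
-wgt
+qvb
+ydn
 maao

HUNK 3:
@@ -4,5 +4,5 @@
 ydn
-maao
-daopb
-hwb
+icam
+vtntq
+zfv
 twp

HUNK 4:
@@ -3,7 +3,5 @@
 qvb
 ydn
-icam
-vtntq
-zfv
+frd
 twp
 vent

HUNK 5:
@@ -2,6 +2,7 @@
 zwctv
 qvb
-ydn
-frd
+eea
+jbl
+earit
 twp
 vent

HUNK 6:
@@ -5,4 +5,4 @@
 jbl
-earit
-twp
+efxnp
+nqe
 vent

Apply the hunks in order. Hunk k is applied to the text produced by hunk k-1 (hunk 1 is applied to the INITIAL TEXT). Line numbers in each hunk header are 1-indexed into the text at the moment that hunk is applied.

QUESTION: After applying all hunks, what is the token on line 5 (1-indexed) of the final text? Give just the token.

Hunk 1: at line 3 remove [vinr,mryvy] add [maao,daopb,hwb] -> 8 lines: njl zwctv wgt maao daopb hwb twp vent
Hunk 2: at line 2 remove [wgt] add [qvb,ydn] -> 9 lines: njl zwctv qvb ydn maao daopb hwb twp vent
Hunk 3: at line 4 remove [maao,daopb,hwb] add [icam,vtntq,zfv] -> 9 lines: njl zwctv qvb ydn icam vtntq zfv twp vent
Hunk 4: at line 3 remove [icam,vtntq,zfv] add [frd] -> 7 lines: njl zwctv qvb ydn frd twp vent
Hunk 5: at line 2 remove [ydn,frd] add [eea,jbl,earit] -> 8 lines: njl zwctv qvb eea jbl earit twp vent
Hunk 6: at line 5 remove [earit,twp] add [efxnp,nqe] -> 8 lines: njl zwctv qvb eea jbl efxnp nqe vent
Final line 5: jbl

Answer: jbl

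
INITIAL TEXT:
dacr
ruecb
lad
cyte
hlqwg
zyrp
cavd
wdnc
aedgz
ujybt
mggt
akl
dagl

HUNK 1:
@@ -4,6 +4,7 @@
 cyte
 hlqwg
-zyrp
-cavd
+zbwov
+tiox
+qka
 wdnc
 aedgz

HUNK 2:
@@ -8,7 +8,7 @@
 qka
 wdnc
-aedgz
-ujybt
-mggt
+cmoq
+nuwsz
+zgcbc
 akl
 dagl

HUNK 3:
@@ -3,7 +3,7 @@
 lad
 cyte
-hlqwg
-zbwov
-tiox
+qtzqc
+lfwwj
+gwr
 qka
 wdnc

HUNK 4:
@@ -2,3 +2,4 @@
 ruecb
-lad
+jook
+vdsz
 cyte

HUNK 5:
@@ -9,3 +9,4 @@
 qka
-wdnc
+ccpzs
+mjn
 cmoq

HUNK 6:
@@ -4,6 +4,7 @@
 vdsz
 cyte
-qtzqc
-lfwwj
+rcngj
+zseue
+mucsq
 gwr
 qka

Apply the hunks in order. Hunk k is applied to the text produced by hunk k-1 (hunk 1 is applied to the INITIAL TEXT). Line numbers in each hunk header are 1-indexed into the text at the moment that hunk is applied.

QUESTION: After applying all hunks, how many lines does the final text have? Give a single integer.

Answer: 17

Derivation:
Hunk 1: at line 4 remove [zyrp,cavd] add [zbwov,tiox,qka] -> 14 lines: dacr ruecb lad cyte hlqwg zbwov tiox qka wdnc aedgz ujybt mggt akl dagl
Hunk 2: at line 8 remove [aedgz,ujybt,mggt] add [cmoq,nuwsz,zgcbc] -> 14 lines: dacr ruecb lad cyte hlqwg zbwov tiox qka wdnc cmoq nuwsz zgcbc akl dagl
Hunk 3: at line 3 remove [hlqwg,zbwov,tiox] add [qtzqc,lfwwj,gwr] -> 14 lines: dacr ruecb lad cyte qtzqc lfwwj gwr qka wdnc cmoq nuwsz zgcbc akl dagl
Hunk 4: at line 2 remove [lad] add [jook,vdsz] -> 15 lines: dacr ruecb jook vdsz cyte qtzqc lfwwj gwr qka wdnc cmoq nuwsz zgcbc akl dagl
Hunk 5: at line 9 remove [wdnc] add [ccpzs,mjn] -> 16 lines: dacr ruecb jook vdsz cyte qtzqc lfwwj gwr qka ccpzs mjn cmoq nuwsz zgcbc akl dagl
Hunk 6: at line 4 remove [qtzqc,lfwwj] add [rcngj,zseue,mucsq] -> 17 lines: dacr ruecb jook vdsz cyte rcngj zseue mucsq gwr qka ccpzs mjn cmoq nuwsz zgcbc akl dagl
Final line count: 17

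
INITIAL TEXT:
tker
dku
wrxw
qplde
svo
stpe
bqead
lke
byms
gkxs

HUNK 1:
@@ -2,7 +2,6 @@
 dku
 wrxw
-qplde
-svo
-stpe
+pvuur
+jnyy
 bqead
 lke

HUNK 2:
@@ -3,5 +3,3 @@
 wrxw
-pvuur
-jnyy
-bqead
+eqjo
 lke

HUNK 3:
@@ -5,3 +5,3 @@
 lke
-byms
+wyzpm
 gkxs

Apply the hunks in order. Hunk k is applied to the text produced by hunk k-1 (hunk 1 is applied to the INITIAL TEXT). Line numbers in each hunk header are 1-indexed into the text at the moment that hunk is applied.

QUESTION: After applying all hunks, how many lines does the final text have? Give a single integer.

Hunk 1: at line 2 remove [qplde,svo,stpe] add [pvuur,jnyy] -> 9 lines: tker dku wrxw pvuur jnyy bqead lke byms gkxs
Hunk 2: at line 3 remove [pvuur,jnyy,bqead] add [eqjo] -> 7 lines: tker dku wrxw eqjo lke byms gkxs
Hunk 3: at line 5 remove [byms] add [wyzpm] -> 7 lines: tker dku wrxw eqjo lke wyzpm gkxs
Final line count: 7

Answer: 7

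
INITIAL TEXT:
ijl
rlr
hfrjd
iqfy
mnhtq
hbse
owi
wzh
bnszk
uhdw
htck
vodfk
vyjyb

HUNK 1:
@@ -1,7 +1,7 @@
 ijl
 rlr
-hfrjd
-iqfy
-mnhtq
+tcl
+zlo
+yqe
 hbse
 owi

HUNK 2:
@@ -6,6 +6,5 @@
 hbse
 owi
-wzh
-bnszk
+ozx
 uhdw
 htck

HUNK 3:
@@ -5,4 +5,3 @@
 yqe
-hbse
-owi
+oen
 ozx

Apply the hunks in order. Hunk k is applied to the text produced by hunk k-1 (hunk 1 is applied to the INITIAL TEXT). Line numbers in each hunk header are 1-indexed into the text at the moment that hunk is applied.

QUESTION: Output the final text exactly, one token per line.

Hunk 1: at line 1 remove [hfrjd,iqfy,mnhtq] add [tcl,zlo,yqe] -> 13 lines: ijl rlr tcl zlo yqe hbse owi wzh bnszk uhdw htck vodfk vyjyb
Hunk 2: at line 6 remove [wzh,bnszk] add [ozx] -> 12 lines: ijl rlr tcl zlo yqe hbse owi ozx uhdw htck vodfk vyjyb
Hunk 3: at line 5 remove [hbse,owi] add [oen] -> 11 lines: ijl rlr tcl zlo yqe oen ozx uhdw htck vodfk vyjyb

Answer: ijl
rlr
tcl
zlo
yqe
oen
ozx
uhdw
htck
vodfk
vyjyb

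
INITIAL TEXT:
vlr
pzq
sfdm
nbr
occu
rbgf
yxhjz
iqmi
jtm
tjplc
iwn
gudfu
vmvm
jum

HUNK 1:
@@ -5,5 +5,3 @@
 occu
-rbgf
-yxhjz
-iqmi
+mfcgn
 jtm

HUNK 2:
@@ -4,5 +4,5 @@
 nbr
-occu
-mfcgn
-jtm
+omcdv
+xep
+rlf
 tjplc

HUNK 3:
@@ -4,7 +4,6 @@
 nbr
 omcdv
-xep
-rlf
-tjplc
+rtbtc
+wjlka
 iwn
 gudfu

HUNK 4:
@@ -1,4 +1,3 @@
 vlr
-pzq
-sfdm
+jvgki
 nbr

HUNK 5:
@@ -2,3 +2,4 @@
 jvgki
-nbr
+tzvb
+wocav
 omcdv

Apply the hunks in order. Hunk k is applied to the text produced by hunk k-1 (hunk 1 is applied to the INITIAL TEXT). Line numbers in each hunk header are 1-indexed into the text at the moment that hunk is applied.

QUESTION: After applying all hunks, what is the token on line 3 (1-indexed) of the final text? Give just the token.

Answer: tzvb

Derivation:
Hunk 1: at line 5 remove [rbgf,yxhjz,iqmi] add [mfcgn] -> 12 lines: vlr pzq sfdm nbr occu mfcgn jtm tjplc iwn gudfu vmvm jum
Hunk 2: at line 4 remove [occu,mfcgn,jtm] add [omcdv,xep,rlf] -> 12 lines: vlr pzq sfdm nbr omcdv xep rlf tjplc iwn gudfu vmvm jum
Hunk 3: at line 4 remove [xep,rlf,tjplc] add [rtbtc,wjlka] -> 11 lines: vlr pzq sfdm nbr omcdv rtbtc wjlka iwn gudfu vmvm jum
Hunk 4: at line 1 remove [pzq,sfdm] add [jvgki] -> 10 lines: vlr jvgki nbr omcdv rtbtc wjlka iwn gudfu vmvm jum
Hunk 5: at line 2 remove [nbr] add [tzvb,wocav] -> 11 lines: vlr jvgki tzvb wocav omcdv rtbtc wjlka iwn gudfu vmvm jum
Final line 3: tzvb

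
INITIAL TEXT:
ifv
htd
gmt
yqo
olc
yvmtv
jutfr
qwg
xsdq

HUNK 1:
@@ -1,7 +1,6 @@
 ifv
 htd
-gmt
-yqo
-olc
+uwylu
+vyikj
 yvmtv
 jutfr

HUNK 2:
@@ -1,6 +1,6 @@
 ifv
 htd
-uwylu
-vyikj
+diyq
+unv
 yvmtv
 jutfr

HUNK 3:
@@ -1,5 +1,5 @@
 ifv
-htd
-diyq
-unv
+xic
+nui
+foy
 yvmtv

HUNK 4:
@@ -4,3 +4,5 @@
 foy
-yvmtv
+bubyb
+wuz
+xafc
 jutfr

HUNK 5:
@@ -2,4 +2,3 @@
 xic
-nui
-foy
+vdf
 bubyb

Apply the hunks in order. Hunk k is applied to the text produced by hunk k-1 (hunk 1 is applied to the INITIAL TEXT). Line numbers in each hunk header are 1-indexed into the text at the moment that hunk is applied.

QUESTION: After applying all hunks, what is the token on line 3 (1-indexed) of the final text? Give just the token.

Answer: vdf

Derivation:
Hunk 1: at line 1 remove [gmt,yqo,olc] add [uwylu,vyikj] -> 8 lines: ifv htd uwylu vyikj yvmtv jutfr qwg xsdq
Hunk 2: at line 1 remove [uwylu,vyikj] add [diyq,unv] -> 8 lines: ifv htd diyq unv yvmtv jutfr qwg xsdq
Hunk 3: at line 1 remove [htd,diyq,unv] add [xic,nui,foy] -> 8 lines: ifv xic nui foy yvmtv jutfr qwg xsdq
Hunk 4: at line 4 remove [yvmtv] add [bubyb,wuz,xafc] -> 10 lines: ifv xic nui foy bubyb wuz xafc jutfr qwg xsdq
Hunk 5: at line 2 remove [nui,foy] add [vdf] -> 9 lines: ifv xic vdf bubyb wuz xafc jutfr qwg xsdq
Final line 3: vdf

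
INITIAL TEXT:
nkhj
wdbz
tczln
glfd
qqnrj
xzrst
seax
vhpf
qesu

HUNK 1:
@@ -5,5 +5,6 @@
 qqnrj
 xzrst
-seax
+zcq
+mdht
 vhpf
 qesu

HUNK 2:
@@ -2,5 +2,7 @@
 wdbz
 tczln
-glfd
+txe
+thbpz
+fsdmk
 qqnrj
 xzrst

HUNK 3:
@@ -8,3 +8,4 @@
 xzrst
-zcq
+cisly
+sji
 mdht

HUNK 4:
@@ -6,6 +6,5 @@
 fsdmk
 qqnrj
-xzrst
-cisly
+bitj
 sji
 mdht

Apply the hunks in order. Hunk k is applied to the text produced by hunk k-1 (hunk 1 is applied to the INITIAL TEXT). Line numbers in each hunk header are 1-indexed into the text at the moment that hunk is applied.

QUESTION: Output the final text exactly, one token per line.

Hunk 1: at line 5 remove [seax] add [zcq,mdht] -> 10 lines: nkhj wdbz tczln glfd qqnrj xzrst zcq mdht vhpf qesu
Hunk 2: at line 2 remove [glfd] add [txe,thbpz,fsdmk] -> 12 lines: nkhj wdbz tczln txe thbpz fsdmk qqnrj xzrst zcq mdht vhpf qesu
Hunk 3: at line 8 remove [zcq] add [cisly,sji] -> 13 lines: nkhj wdbz tczln txe thbpz fsdmk qqnrj xzrst cisly sji mdht vhpf qesu
Hunk 4: at line 6 remove [xzrst,cisly] add [bitj] -> 12 lines: nkhj wdbz tczln txe thbpz fsdmk qqnrj bitj sji mdht vhpf qesu

Answer: nkhj
wdbz
tczln
txe
thbpz
fsdmk
qqnrj
bitj
sji
mdht
vhpf
qesu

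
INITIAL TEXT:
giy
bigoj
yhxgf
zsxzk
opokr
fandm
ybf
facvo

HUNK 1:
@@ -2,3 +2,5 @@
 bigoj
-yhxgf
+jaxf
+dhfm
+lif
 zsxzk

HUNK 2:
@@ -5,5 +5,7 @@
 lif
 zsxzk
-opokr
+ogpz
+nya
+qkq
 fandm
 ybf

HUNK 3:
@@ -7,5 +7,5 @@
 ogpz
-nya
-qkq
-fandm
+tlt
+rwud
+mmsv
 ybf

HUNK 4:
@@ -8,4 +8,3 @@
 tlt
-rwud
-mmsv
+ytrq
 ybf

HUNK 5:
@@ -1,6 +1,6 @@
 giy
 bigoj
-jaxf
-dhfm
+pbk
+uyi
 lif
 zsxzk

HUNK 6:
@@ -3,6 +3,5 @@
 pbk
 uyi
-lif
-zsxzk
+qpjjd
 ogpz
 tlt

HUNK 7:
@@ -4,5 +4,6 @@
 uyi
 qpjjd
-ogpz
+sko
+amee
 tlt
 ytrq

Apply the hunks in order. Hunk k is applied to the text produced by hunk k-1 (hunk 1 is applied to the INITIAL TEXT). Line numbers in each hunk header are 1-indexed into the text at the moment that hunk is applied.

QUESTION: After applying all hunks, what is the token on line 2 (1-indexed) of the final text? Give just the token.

Answer: bigoj

Derivation:
Hunk 1: at line 2 remove [yhxgf] add [jaxf,dhfm,lif] -> 10 lines: giy bigoj jaxf dhfm lif zsxzk opokr fandm ybf facvo
Hunk 2: at line 5 remove [opokr] add [ogpz,nya,qkq] -> 12 lines: giy bigoj jaxf dhfm lif zsxzk ogpz nya qkq fandm ybf facvo
Hunk 3: at line 7 remove [nya,qkq,fandm] add [tlt,rwud,mmsv] -> 12 lines: giy bigoj jaxf dhfm lif zsxzk ogpz tlt rwud mmsv ybf facvo
Hunk 4: at line 8 remove [rwud,mmsv] add [ytrq] -> 11 lines: giy bigoj jaxf dhfm lif zsxzk ogpz tlt ytrq ybf facvo
Hunk 5: at line 1 remove [jaxf,dhfm] add [pbk,uyi] -> 11 lines: giy bigoj pbk uyi lif zsxzk ogpz tlt ytrq ybf facvo
Hunk 6: at line 3 remove [lif,zsxzk] add [qpjjd] -> 10 lines: giy bigoj pbk uyi qpjjd ogpz tlt ytrq ybf facvo
Hunk 7: at line 4 remove [ogpz] add [sko,amee] -> 11 lines: giy bigoj pbk uyi qpjjd sko amee tlt ytrq ybf facvo
Final line 2: bigoj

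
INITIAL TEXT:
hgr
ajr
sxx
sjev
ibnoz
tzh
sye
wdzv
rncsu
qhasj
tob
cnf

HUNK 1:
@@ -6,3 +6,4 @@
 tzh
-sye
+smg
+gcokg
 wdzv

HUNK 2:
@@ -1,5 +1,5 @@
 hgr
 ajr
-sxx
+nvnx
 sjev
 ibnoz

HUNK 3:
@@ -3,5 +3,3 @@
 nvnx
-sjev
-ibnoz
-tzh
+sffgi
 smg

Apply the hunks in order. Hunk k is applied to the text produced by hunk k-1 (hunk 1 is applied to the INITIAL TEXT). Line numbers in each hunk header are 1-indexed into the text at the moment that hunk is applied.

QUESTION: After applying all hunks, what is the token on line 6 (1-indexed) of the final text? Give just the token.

Hunk 1: at line 6 remove [sye] add [smg,gcokg] -> 13 lines: hgr ajr sxx sjev ibnoz tzh smg gcokg wdzv rncsu qhasj tob cnf
Hunk 2: at line 1 remove [sxx] add [nvnx] -> 13 lines: hgr ajr nvnx sjev ibnoz tzh smg gcokg wdzv rncsu qhasj tob cnf
Hunk 3: at line 3 remove [sjev,ibnoz,tzh] add [sffgi] -> 11 lines: hgr ajr nvnx sffgi smg gcokg wdzv rncsu qhasj tob cnf
Final line 6: gcokg

Answer: gcokg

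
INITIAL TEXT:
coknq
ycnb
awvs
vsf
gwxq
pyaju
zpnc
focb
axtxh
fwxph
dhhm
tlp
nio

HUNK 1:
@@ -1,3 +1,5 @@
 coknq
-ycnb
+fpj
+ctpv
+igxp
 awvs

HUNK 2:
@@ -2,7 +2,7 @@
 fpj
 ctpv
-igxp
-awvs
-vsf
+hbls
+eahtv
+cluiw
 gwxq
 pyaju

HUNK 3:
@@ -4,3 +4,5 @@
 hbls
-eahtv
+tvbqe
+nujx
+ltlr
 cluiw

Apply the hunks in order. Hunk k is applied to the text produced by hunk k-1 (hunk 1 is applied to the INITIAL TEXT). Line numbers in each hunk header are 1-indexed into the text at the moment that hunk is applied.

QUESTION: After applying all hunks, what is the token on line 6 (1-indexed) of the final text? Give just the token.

Hunk 1: at line 1 remove [ycnb] add [fpj,ctpv,igxp] -> 15 lines: coknq fpj ctpv igxp awvs vsf gwxq pyaju zpnc focb axtxh fwxph dhhm tlp nio
Hunk 2: at line 2 remove [igxp,awvs,vsf] add [hbls,eahtv,cluiw] -> 15 lines: coknq fpj ctpv hbls eahtv cluiw gwxq pyaju zpnc focb axtxh fwxph dhhm tlp nio
Hunk 3: at line 4 remove [eahtv] add [tvbqe,nujx,ltlr] -> 17 lines: coknq fpj ctpv hbls tvbqe nujx ltlr cluiw gwxq pyaju zpnc focb axtxh fwxph dhhm tlp nio
Final line 6: nujx

Answer: nujx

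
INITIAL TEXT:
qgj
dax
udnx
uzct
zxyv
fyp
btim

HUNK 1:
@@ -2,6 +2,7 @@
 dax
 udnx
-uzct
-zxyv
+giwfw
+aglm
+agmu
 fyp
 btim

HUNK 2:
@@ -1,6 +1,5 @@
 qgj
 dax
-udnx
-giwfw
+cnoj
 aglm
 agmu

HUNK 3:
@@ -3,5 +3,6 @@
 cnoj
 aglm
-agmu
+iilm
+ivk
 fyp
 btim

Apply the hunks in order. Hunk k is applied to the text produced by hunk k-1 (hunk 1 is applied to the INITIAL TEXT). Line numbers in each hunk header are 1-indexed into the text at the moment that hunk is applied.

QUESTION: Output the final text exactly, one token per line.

Answer: qgj
dax
cnoj
aglm
iilm
ivk
fyp
btim

Derivation:
Hunk 1: at line 2 remove [uzct,zxyv] add [giwfw,aglm,agmu] -> 8 lines: qgj dax udnx giwfw aglm agmu fyp btim
Hunk 2: at line 1 remove [udnx,giwfw] add [cnoj] -> 7 lines: qgj dax cnoj aglm agmu fyp btim
Hunk 3: at line 3 remove [agmu] add [iilm,ivk] -> 8 lines: qgj dax cnoj aglm iilm ivk fyp btim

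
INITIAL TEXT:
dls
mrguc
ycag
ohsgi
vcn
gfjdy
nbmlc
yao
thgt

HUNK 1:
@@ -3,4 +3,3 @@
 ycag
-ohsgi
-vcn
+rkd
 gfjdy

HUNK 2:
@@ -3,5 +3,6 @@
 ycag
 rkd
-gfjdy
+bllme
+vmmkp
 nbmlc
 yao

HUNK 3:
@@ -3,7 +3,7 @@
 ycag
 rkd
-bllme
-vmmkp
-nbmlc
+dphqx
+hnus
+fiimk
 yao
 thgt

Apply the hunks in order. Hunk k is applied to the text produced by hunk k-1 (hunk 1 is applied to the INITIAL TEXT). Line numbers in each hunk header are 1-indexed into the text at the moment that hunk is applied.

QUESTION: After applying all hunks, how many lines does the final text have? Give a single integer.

Answer: 9

Derivation:
Hunk 1: at line 3 remove [ohsgi,vcn] add [rkd] -> 8 lines: dls mrguc ycag rkd gfjdy nbmlc yao thgt
Hunk 2: at line 3 remove [gfjdy] add [bllme,vmmkp] -> 9 lines: dls mrguc ycag rkd bllme vmmkp nbmlc yao thgt
Hunk 3: at line 3 remove [bllme,vmmkp,nbmlc] add [dphqx,hnus,fiimk] -> 9 lines: dls mrguc ycag rkd dphqx hnus fiimk yao thgt
Final line count: 9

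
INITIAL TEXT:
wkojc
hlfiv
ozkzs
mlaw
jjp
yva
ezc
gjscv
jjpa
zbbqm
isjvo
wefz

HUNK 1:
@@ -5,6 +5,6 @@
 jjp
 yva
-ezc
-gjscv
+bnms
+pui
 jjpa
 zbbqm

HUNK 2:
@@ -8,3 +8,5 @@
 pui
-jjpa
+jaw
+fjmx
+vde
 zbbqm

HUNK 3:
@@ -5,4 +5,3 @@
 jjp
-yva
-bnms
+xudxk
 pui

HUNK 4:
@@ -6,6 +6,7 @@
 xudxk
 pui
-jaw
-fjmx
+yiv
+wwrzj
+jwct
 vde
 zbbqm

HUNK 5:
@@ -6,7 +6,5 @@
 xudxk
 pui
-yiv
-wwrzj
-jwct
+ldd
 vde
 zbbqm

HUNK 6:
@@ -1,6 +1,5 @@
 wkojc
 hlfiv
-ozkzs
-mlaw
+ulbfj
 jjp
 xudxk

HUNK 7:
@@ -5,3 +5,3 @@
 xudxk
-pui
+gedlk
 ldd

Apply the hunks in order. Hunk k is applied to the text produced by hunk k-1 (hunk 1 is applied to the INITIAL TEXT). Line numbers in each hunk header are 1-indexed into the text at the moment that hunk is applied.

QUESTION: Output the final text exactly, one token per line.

Answer: wkojc
hlfiv
ulbfj
jjp
xudxk
gedlk
ldd
vde
zbbqm
isjvo
wefz

Derivation:
Hunk 1: at line 5 remove [ezc,gjscv] add [bnms,pui] -> 12 lines: wkojc hlfiv ozkzs mlaw jjp yva bnms pui jjpa zbbqm isjvo wefz
Hunk 2: at line 8 remove [jjpa] add [jaw,fjmx,vde] -> 14 lines: wkojc hlfiv ozkzs mlaw jjp yva bnms pui jaw fjmx vde zbbqm isjvo wefz
Hunk 3: at line 5 remove [yva,bnms] add [xudxk] -> 13 lines: wkojc hlfiv ozkzs mlaw jjp xudxk pui jaw fjmx vde zbbqm isjvo wefz
Hunk 4: at line 6 remove [jaw,fjmx] add [yiv,wwrzj,jwct] -> 14 lines: wkojc hlfiv ozkzs mlaw jjp xudxk pui yiv wwrzj jwct vde zbbqm isjvo wefz
Hunk 5: at line 6 remove [yiv,wwrzj,jwct] add [ldd] -> 12 lines: wkojc hlfiv ozkzs mlaw jjp xudxk pui ldd vde zbbqm isjvo wefz
Hunk 6: at line 1 remove [ozkzs,mlaw] add [ulbfj] -> 11 lines: wkojc hlfiv ulbfj jjp xudxk pui ldd vde zbbqm isjvo wefz
Hunk 7: at line 5 remove [pui] add [gedlk] -> 11 lines: wkojc hlfiv ulbfj jjp xudxk gedlk ldd vde zbbqm isjvo wefz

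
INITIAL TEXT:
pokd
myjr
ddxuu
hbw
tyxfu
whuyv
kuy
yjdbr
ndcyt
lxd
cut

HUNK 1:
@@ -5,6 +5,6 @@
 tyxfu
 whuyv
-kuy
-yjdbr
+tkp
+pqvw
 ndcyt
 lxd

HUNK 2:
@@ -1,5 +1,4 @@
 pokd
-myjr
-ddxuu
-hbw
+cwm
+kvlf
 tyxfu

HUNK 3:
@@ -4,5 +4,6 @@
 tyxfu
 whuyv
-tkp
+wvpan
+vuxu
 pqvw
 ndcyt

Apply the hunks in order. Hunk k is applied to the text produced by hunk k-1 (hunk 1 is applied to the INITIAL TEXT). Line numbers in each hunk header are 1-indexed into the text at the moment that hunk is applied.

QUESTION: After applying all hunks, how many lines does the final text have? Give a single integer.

Hunk 1: at line 5 remove [kuy,yjdbr] add [tkp,pqvw] -> 11 lines: pokd myjr ddxuu hbw tyxfu whuyv tkp pqvw ndcyt lxd cut
Hunk 2: at line 1 remove [myjr,ddxuu,hbw] add [cwm,kvlf] -> 10 lines: pokd cwm kvlf tyxfu whuyv tkp pqvw ndcyt lxd cut
Hunk 3: at line 4 remove [tkp] add [wvpan,vuxu] -> 11 lines: pokd cwm kvlf tyxfu whuyv wvpan vuxu pqvw ndcyt lxd cut
Final line count: 11

Answer: 11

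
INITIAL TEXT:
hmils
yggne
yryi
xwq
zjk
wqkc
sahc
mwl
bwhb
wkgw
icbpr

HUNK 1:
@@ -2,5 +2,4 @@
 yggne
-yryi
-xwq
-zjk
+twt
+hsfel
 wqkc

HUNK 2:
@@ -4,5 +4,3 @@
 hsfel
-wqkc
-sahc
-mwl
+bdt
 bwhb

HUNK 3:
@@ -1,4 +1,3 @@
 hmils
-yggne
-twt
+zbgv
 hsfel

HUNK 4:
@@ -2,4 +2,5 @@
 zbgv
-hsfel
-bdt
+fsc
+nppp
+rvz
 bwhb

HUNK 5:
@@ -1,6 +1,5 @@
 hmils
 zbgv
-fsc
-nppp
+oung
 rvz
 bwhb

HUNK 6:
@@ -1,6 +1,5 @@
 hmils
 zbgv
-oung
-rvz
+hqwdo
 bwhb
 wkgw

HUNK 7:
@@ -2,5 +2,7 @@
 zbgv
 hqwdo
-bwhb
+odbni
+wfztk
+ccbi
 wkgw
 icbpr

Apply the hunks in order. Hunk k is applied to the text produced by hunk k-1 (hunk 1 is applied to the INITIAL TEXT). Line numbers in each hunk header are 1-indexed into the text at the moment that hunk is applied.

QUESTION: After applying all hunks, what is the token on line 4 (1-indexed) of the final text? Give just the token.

Hunk 1: at line 2 remove [yryi,xwq,zjk] add [twt,hsfel] -> 10 lines: hmils yggne twt hsfel wqkc sahc mwl bwhb wkgw icbpr
Hunk 2: at line 4 remove [wqkc,sahc,mwl] add [bdt] -> 8 lines: hmils yggne twt hsfel bdt bwhb wkgw icbpr
Hunk 3: at line 1 remove [yggne,twt] add [zbgv] -> 7 lines: hmils zbgv hsfel bdt bwhb wkgw icbpr
Hunk 4: at line 2 remove [hsfel,bdt] add [fsc,nppp,rvz] -> 8 lines: hmils zbgv fsc nppp rvz bwhb wkgw icbpr
Hunk 5: at line 1 remove [fsc,nppp] add [oung] -> 7 lines: hmils zbgv oung rvz bwhb wkgw icbpr
Hunk 6: at line 1 remove [oung,rvz] add [hqwdo] -> 6 lines: hmils zbgv hqwdo bwhb wkgw icbpr
Hunk 7: at line 2 remove [bwhb] add [odbni,wfztk,ccbi] -> 8 lines: hmils zbgv hqwdo odbni wfztk ccbi wkgw icbpr
Final line 4: odbni

Answer: odbni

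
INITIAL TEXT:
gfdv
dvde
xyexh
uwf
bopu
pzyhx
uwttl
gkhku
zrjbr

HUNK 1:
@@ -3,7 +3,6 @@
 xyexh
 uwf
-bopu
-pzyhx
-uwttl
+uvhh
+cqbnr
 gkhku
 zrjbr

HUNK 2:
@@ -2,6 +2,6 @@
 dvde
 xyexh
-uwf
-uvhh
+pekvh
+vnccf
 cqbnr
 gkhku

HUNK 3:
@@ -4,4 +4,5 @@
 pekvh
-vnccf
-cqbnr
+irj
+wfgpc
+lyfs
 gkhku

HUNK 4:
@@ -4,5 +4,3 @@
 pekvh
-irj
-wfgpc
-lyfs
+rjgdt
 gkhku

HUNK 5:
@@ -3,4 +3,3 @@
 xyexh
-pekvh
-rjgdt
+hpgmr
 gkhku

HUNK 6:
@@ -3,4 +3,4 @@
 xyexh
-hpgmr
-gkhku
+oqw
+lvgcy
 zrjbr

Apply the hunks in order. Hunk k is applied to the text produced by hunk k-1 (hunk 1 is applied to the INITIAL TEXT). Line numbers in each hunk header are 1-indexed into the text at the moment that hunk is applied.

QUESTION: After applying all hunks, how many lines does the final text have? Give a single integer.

Answer: 6

Derivation:
Hunk 1: at line 3 remove [bopu,pzyhx,uwttl] add [uvhh,cqbnr] -> 8 lines: gfdv dvde xyexh uwf uvhh cqbnr gkhku zrjbr
Hunk 2: at line 2 remove [uwf,uvhh] add [pekvh,vnccf] -> 8 lines: gfdv dvde xyexh pekvh vnccf cqbnr gkhku zrjbr
Hunk 3: at line 4 remove [vnccf,cqbnr] add [irj,wfgpc,lyfs] -> 9 lines: gfdv dvde xyexh pekvh irj wfgpc lyfs gkhku zrjbr
Hunk 4: at line 4 remove [irj,wfgpc,lyfs] add [rjgdt] -> 7 lines: gfdv dvde xyexh pekvh rjgdt gkhku zrjbr
Hunk 5: at line 3 remove [pekvh,rjgdt] add [hpgmr] -> 6 lines: gfdv dvde xyexh hpgmr gkhku zrjbr
Hunk 6: at line 3 remove [hpgmr,gkhku] add [oqw,lvgcy] -> 6 lines: gfdv dvde xyexh oqw lvgcy zrjbr
Final line count: 6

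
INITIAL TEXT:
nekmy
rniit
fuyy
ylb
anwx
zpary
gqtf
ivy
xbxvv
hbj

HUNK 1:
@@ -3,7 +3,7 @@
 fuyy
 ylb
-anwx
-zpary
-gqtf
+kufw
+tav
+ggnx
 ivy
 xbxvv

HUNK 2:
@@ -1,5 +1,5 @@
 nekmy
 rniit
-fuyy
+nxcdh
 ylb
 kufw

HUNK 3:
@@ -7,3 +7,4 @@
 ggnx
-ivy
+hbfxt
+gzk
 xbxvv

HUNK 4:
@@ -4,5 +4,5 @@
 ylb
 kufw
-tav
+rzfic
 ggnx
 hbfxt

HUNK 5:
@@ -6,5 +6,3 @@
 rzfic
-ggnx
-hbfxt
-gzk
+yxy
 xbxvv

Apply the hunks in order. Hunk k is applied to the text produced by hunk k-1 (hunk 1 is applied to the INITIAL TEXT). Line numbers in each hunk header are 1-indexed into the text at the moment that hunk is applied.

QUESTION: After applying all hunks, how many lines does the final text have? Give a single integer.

Answer: 9

Derivation:
Hunk 1: at line 3 remove [anwx,zpary,gqtf] add [kufw,tav,ggnx] -> 10 lines: nekmy rniit fuyy ylb kufw tav ggnx ivy xbxvv hbj
Hunk 2: at line 1 remove [fuyy] add [nxcdh] -> 10 lines: nekmy rniit nxcdh ylb kufw tav ggnx ivy xbxvv hbj
Hunk 3: at line 7 remove [ivy] add [hbfxt,gzk] -> 11 lines: nekmy rniit nxcdh ylb kufw tav ggnx hbfxt gzk xbxvv hbj
Hunk 4: at line 4 remove [tav] add [rzfic] -> 11 lines: nekmy rniit nxcdh ylb kufw rzfic ggnx hbfxt gzk xbxvv hbj
Hunk 5: at line 6 remove [ggnx,hbfxt,gzk] add [yxy] -> 9 lines: nekmy rniit nxcdh ylb kufw rzfic yxy xbxvv hbj
Final line count: 9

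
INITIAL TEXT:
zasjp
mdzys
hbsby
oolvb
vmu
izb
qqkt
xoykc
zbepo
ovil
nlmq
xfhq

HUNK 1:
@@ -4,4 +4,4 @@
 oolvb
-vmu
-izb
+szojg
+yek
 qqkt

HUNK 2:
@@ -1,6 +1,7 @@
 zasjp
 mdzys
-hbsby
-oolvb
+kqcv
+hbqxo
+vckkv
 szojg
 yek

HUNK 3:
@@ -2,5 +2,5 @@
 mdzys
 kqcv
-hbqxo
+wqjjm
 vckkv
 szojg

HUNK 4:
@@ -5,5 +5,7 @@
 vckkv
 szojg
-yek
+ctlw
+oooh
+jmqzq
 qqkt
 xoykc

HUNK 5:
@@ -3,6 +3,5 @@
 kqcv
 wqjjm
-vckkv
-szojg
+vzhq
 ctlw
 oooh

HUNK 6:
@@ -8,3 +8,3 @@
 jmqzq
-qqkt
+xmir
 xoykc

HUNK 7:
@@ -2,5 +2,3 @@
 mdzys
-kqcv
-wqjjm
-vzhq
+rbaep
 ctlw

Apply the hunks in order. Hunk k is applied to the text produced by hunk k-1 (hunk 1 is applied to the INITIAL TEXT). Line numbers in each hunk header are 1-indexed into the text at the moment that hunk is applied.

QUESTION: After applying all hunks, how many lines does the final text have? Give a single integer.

Hunk 1: at line 4 remove [vmu,izb] add [szojg,yek] -> 12 lines: zasjp mdzys hbsby oolvb szojg yek qqkt xoykc zbepo ovil nlmq xfhq
Hunk 2: at line 1 remove [hbsby,oolvb] add [kqcv,hbqxo,vckkv] -> 13 lines: zasjp mdzys kqcv hbqxo vckkv szojg yek qqkt xoykc zbepo ovil nlmq xfhq
Hunk 3: at line 2 remove [hbqxo] add [wqjjm] -> 13 lines: zasjp mdzys kqcv wqjjm vckkv szojg yek qqkt xoykc zbepo ovil nlmq xfhq
Hunk 4: at line 5 remove [yek] add [ctlw,oooh,jmqzq] -> 15 lines: zasjp mdzys kqcv wqjjm vckkv szojg ctlw oooh jmqzq qqkt xoykc zbepo ovil nlmq xfhq
Hunk 5: at line 3 remove [vckkv,szojg] add [vzhq] -> 14 lines: zasjp mdzys kqcv wqjjm vzhq ctlw oooh jmqzq qqkt xoykc zbepo ovil nlmq xfhq
Hunk 6: at line 8 remove [qqkt] add [xmir] -> 14 lines: zasjp mdzys kqcv wqjjm vzhq ctlw oooh jmqzq xmir xoykc zbepo ovil nlmq xfhq
Hunk 7: at line 2 remove [kqcv,wqjjm,vzhq] add [rbaep] -> 12 lines: zasjp mdzys rbaep ctlw oooh jmqzq xmir xoykc zbepo ovil nlmq xfhq
Final line count: 12

Answer: 12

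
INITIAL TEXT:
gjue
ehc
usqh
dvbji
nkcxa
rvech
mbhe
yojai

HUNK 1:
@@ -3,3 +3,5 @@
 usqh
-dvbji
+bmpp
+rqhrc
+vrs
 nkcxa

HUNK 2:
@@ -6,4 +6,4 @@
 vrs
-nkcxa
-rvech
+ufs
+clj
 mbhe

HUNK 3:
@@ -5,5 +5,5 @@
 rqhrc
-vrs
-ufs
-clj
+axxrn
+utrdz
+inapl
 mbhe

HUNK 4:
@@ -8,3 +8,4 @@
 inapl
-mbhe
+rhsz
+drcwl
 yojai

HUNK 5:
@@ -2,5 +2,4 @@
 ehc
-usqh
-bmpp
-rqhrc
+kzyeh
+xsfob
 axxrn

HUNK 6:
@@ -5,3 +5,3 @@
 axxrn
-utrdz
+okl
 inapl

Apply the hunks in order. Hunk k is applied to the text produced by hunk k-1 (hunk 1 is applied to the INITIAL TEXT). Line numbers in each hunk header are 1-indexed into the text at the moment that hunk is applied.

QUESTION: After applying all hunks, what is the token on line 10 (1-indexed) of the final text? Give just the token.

Hunk 1: at line 3 remove [dvbji] add [bmpp,rqhrc,vrs] -> 10 lines: gjue ehc usqh bmpp rqhrc vrs nkcxa rvech mbhe yojai
Hunk 2: at line 6 remove [nkcxa,rvech] add [ufs,clj] -> 10 lines: gjue ehc usqh bmpp rqhrc vrs ufs clj mbhe yojai
Hunk 3: at line 5 remove [vrs,ufs,clj] add [axxrn,utrdz,inapl] -> 10 lines: gjue ehc usqh bmpp rqhrc axxrn utrdz inapl mbhe yojai
Hunk 4: at line 8 remove [mbhe] add [rhsz,drcwl] -> 11 lines: gjue ehc usqh bmpp rqhrc axxrn utrdz inapl rhsz drcwl yojai
Hunk 5: at line 2 remove [usqh,bmpp,rqhrc] add [kzyeh,xsfob] -> 10 lines: gjue ehc kzyeh xsfob axxrn utrdz inapl rhsz drcwl yojai
Hunk 6: at line 5 remove [utrdz] add [okl] -> 10 lines: gjue ehc kzyeh xsfob axxrn okl inapl rhsz drcwl yojai
Final line 10: yojai

Answer: yojai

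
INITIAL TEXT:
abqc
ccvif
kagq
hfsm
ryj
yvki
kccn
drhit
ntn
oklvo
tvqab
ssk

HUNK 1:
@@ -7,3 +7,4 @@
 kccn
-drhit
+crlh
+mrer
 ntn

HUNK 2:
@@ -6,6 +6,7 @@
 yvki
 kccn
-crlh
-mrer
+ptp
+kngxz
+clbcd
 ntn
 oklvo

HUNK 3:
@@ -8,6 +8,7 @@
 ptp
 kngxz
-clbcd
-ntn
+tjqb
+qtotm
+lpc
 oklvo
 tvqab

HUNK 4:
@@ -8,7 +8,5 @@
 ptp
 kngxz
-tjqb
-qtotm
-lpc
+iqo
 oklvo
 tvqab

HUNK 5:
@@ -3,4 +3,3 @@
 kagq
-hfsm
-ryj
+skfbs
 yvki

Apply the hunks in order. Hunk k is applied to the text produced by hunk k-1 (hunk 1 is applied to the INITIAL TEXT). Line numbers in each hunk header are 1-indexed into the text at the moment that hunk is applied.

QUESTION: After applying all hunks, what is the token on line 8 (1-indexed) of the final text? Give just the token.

Hunk 1: at line 7 remove [drhit] add [crlh,mrer] -> 13 lines: abqc ccvif kagq hfsm ryj yvki kccn crlh mrer ntn oklvo tvqab ssk
Hunk 2: at line 6 remove [crlh,mrer] add [ptp,kngxz,clbcd] -> 14 lines: abqc ccvif kagq hfsm ryj yvki kccn ptp kngxz clbcd ntn oklvo tvqab ssk
Hunk 3: at line 8 remove [clbcd,ntn] add [tjqb,qtotm,lpc] -> 15 lines: abqc ccvif kagq hfsm ryj yvki kccn ptp kngxz tjqb qtotm lpc oklvo tvqab ssk
Hunk 4: at line 8 remove [tjqb,qtotm,lpc] add [iqo] -> 13 lines: abqc ccvif kagq hfsm ryj yvki kccn ptp kngxz iqo oklvo tvqab ssk
Hunk 5: at line 3 remove [hfsm,ryj] add [skfbs] -> 12 lines: abqc ccvif kagq skfbs yvki kccn ptp kngxz iqo oklvo tvqab ssk
Final line 8: kngxz

Answer: kngxz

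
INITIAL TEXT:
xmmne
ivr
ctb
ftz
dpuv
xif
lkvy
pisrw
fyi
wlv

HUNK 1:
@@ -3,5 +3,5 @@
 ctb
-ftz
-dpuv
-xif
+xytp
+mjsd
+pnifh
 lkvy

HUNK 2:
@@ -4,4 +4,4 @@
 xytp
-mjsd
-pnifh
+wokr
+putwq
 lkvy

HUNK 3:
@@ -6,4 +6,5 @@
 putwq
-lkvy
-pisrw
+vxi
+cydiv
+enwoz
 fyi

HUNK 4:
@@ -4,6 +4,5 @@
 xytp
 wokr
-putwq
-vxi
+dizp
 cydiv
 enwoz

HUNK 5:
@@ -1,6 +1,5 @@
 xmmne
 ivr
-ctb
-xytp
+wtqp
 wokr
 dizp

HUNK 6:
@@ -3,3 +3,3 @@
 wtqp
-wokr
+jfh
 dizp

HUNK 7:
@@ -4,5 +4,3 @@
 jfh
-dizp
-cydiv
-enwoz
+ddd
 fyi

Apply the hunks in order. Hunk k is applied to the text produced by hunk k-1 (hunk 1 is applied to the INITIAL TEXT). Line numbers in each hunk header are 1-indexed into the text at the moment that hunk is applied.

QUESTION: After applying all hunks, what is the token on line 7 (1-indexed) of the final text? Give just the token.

Answer: wlv

Derivation:
Hunk 1: at line 3 remove [ftz,dpuv,xif] add [xytp,mjsd,pnifh] -> 10 lines: xmmne ivr ctb xytp mjsd pnifh lkvy pisrw fyi wlv
Hunk 2: at line 4 remove [mjsd,pnifh] add [wokr,putwq] -> 10 lines: xmmne ivr ctb xytp wokr putwq lkvy pisrw fyi wlv
Hunk 3: at line 6 remove [lkvy,pisrw] add [vxi,cydiv,enwoz] -> 11 lines: xmmne ivr ctb xytp wokr putwq vxi cydiv enwoz fyi wlv
Hunk 4: at line 4 remove [putwq,vxi] add [dizp] -> 10 lines: xmmne ivr ctb xytp wokr dizp cydiv enwoz fyi wlv
Hunk 5: at line 1 remove [ctb,xytp] add [wtqp] -> 9 lines: xmmne ivr wtqp wokr dizp cydiv enwoz fyi wlv
Hunk 6: at line 3 remove [wokr] add [jfh] -> 9 lines: xmmne ivr wtqp jfh dizp cydiv enwoz fyi wlv
Hunk 7: at line 4 remove [dizp,cydiv,enwoz] add [ddd] -> 7 lines: xmmne ivr wtqp jfh ddd fyi wlv
Final line 7: wlv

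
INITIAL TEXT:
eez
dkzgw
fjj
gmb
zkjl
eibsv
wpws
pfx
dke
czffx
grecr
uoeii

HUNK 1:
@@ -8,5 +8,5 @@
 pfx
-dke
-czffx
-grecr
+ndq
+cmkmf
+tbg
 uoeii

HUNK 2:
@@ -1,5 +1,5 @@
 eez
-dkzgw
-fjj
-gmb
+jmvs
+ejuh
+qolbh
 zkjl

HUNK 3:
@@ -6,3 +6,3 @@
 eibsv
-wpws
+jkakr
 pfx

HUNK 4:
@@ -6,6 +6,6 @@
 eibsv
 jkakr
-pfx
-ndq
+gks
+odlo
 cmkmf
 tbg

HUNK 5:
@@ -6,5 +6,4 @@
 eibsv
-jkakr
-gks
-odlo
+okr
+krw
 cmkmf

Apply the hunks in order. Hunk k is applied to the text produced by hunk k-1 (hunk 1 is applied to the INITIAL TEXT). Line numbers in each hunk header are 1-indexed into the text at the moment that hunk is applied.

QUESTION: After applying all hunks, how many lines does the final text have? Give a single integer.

Answer: 11

Derivation:
Hunk 1: at line 8 remove [dke,czffx,grecr] add [ndq,cmkmf,tbg] -> 12 lines: eez dkzgw fjj gmb zkjl eibsv wpws pfx ndq cmkmf tbg uoeii
Hunk 2: at line 1 remove [dkzgw,fjj,gmb] add [jmvs,ejuh,qolbh] -> 12 lines: eez jmvs ejuh qolbh zkjl eibsv wpws pfx ndq cmkmf tbg uoeii
Hunk 3: at line 6 remove [wpws] add [jkakr] -> 12 lines: eez jmvs ejuh qolbh zkjl eibsv jkakr pfx ndq cmkmf tbg uoeii
Hunk 4: at line 6 remove [pfx,ndq] add [gks,odlo] -> 12 lines: eez jmvs ejuh qolbh zkjl eibsv jkakr gks odlo cmkmf tbg uoeii
Hunk 5: at line 6 remove [jkakr,gks,odlo] add [okr,krw] -> 11 lines: eez jmvs ejuh qolbh zkjl eibsv okr krw cmkmf tbg uoeii
Final line count: 11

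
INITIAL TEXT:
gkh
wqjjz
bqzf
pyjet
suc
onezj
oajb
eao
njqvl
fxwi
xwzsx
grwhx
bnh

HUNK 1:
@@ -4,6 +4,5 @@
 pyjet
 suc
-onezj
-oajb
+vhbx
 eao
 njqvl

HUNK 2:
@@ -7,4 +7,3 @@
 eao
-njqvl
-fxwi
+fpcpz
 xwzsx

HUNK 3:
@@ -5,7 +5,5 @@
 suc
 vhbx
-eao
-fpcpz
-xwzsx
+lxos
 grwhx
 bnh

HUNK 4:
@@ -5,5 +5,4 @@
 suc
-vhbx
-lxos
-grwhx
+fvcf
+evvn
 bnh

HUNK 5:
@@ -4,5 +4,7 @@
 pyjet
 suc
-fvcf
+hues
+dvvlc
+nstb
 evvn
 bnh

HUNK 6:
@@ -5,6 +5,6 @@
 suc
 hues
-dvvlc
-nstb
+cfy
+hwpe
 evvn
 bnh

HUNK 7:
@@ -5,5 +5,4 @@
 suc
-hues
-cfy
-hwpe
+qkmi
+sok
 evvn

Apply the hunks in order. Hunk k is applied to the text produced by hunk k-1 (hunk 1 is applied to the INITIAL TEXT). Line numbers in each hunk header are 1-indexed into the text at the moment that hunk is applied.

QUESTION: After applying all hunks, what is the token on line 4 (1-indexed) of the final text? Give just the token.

Answer: pyjet

Derivation:
Hunk 1: at line 4 remove [onezj,oajb] add [vhbx] -> 12 lines: gkh wqjjz bqzf pyjet suc vhbx eao njqvl fxwi xwzsx grwhx bnh
Hunk 2: at line 7 remove [njqvl,fxwi] add [fpcpz] -> 11 lines: gkh wqjjz bqzf pyjet suc vhbx eao fpcpz xwzsx grwhx bnh
Hunk 3: at line 5 remove [eao,fpcpz,xwzsx] add [lxos] -> 9 lines: gkh wqjjz bqzf pyjet suc vhbx lxos grwhx bnh
Hunk 4: at line 5 remove [vhbx,lxos,grwhx] add [fvcf,evvn] -> 8 lines: gkh wqjjz bqzf pyjet suc fvcf evvn bnh
Hunk 5: at line 4 remove [fvcf] add [hues,dvvlc,nstb] -> 10 lines: gkh wqjjz bqzf pyjet suc hues dvvlc nstb evvn bnh
Hunk 6: at line 5 remove [dvvlc,nstb] add [cfy,hwpe] -> 10 lines: gkh wqjjz bqzf pyjet suc hues cfy hwpe evvn bnh
Hunk 7: at line 5 remove [hues,cfy,hwpe] add [qkmi,sok] -> 9 lines: gkh wqjjz bqzf pyjet suc qkmi sok evvn bnh
Final line 4: pyjet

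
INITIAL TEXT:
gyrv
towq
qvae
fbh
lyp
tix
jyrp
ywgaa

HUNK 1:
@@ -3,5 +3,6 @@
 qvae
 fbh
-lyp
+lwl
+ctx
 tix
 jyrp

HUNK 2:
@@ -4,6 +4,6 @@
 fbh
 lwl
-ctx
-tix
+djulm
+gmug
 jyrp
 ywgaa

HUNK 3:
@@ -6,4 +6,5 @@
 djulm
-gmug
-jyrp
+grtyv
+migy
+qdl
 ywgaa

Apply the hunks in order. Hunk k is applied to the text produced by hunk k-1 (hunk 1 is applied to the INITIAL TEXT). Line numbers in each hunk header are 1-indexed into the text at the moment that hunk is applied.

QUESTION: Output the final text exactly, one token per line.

Hunk 1: at line 3 remove [lyp] add [lwl,ctx] -> 9 lines: gyrv towq qvae fbh lwl ctx tix jyrp ywgaa
Hunk 2: at line 4 remove [ctx,tix] add [djulm,gmug] -> 9 lines: gyrv towq qvae fbh lwl djulm gmug jyrp ywgaa
Hunk 3: at line 6 remove [gmug,jyrp] add [grtyv,migy,qdl] -> 10 lines: gyrv towq qvae fbh lwl djulm grtyv migy qdl ywgaa

Answer: gyrv
towq
qvae
fbh
lwl
djulm
grtyv
migy
qdl
ywgaa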